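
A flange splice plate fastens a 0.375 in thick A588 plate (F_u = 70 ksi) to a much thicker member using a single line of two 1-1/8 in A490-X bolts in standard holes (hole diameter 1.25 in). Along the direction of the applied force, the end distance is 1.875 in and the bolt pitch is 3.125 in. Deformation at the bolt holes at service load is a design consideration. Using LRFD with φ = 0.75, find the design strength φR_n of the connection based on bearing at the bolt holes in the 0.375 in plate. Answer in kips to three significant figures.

73.8 kips

Per bolt r_n = 1.2 l_c t F_u ≤ 2.4 d t F_u; upper limit = 2.4 × 1.125 × 0.375 × 70 = 70.88 kips.
Edge bolt: l_c = 1.875 − 1.25/2 = 1.25 in → 1.2 × 1.25 × 0.375 × 70 = 39.38 → r_n = 39.38 kips.
Interior bolts: l_c = 3.125 − 1.25 = 1.875 in → 1.2 × 1.875 × 0.375 × 70 = 59.06 → r_n = 59.06 kips.
R_n = 1 × 39.38 + 1 × 59.06 = 98.44 kips.
Design strength φR_n = 0.75 × 98.44 = 73.8 kips.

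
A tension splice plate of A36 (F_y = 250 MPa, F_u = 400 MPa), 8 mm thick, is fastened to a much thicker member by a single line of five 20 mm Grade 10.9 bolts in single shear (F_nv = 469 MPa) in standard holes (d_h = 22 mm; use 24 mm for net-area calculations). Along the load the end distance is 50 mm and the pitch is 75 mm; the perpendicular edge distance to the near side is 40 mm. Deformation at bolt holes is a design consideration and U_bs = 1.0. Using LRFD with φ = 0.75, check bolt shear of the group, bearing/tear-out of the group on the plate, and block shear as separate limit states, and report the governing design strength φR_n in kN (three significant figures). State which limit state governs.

382 kN (block shear governs)

Bolt shear: A_b = π·20²/4 = 314.2 mm²; R_n = 469 × 314.2 × 5 × 1 / 1000 = 736.7 kN → 0.75 × 736.7 = 553 kN.
Bearing: edge l_c = 39, r_n = 149.8 kN; interior l_c = 53, r_n = 153.6 kN; R_n = 149.8 + 4·153.6 = 764.2 kN → 573 kN.
Block shear: A_gv = 2800, A_nv = 1936, A_nt = 224 mm²; R_n = min(0.6F_uA_nv, 0.6F_yA_gv) + U_bs·F_u·A_nt = 509.6 kN → 382 kN.
Block shear governs: 382 kN.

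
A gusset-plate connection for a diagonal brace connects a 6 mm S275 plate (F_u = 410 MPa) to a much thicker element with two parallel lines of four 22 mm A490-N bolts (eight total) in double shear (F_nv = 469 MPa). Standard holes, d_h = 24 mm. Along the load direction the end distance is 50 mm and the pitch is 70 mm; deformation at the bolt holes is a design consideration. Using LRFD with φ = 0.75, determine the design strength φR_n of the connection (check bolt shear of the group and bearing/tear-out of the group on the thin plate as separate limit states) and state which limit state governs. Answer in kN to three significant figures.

753 kN (bearing governs)

Bolt shear: A_b = π·22²/4 = 380.1 mm²; R_n = 469 × 380.1 × 8 × 2 / 1000 = 2853 kN → 0.75 × 2853 = 2140 kN.
Bearing (1.2 l_c t F_u ≤ 2.4 d t F_u): upper limit = 2.4·22·6·410 / 1000 = 129.9 kN.
  Edge l_c = 50 − 24/2 = 38 → r_n = 112.2 kN; interior l_c = 70 − 24 = 46 → r_n = 129.9 kN.
  R_n,bearing = 2·112.2 + 6·129.9 = 1004 kN → 0.75 × 1004 = 753 kN.
Bearing governs: 753 kN.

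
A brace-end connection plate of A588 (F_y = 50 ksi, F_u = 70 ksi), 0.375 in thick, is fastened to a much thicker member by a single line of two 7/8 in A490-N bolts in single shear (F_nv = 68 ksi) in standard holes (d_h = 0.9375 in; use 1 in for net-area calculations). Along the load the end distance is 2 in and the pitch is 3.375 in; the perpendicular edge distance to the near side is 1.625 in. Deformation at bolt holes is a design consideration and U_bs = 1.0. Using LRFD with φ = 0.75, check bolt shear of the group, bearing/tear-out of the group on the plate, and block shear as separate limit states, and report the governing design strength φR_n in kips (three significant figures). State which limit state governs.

Bolt shear: A_b = π·0.875²/4 = 0.6013 in²; R_n = 68 × 0.6013 × 2 × 1 = 81.78 kips → 0.75 × 81.78 = 61.3 kips.
Bearing: edge l_c = 1.531, r_n = 48.23 kips; interior l_c = 2.438, r_n = 55.13 kips; R_n = 48.23 + 1·55.13 = 103.4 kips → 77.5 kips.
Block shear: A_gv = 2.016, A_nv = 1.453, A_nt = 0.4219 in²; R_n = min(0.6F_uA_nv, 0.6F_yA_gv) + U_bs·F_u·A_nt = 90 kips → 67.5 kips.
Bolt shear governs: 61.3 kips.

61.3 kips (bolt shear governs)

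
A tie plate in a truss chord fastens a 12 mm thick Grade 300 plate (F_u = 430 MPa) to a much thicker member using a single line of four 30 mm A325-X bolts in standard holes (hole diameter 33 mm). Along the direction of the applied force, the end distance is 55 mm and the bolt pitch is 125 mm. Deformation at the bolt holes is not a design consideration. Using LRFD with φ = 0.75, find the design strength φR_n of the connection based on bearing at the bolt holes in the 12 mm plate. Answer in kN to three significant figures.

1270 kN

Per bolt r_n = 1.5 l_c t F_u ≤ 3.0 d t F_u; upper limit = 3.0 × 30 × 12 × 430 / 1000 = 464.4 kN.
Edge bolt: l_c = 55 − 33/2 = 38.5 mm → 1.5 × 38.5 × 12 × 430 / 1000 = 298 → r_n = 298 kN.
Interior bolts: l_c = 125 − 33 = 92 mm → 1.5 × 92 × 12 × 430 / 1000 = 712.1 → r_n = 464.4 kN.
R_n = 1 × 298 + 3 × 464.4 = 1691 kN.
Design strength φR_n = 0.75 × 1691 = 1270 kN.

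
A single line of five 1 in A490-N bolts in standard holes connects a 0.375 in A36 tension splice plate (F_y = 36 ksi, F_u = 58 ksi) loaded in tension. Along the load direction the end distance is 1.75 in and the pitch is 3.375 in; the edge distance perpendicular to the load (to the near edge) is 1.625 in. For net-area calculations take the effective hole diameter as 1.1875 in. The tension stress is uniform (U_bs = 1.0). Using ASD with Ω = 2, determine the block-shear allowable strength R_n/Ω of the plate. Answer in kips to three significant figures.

73 kips

Shear plane L_v = 1.75 + 4·3.375 = 15.25 in; A_gv = 15.25 × 0.375 = 5.719 in².
A_nv = (15.25 − 4.5·1.1875) × 0.375 = 3.715 in².
A_nt = (1.625 − 0.5·1.1875) × 0.375 = 0.3867 in².
0.6 F_u A_nv = 129.3 kips; 0.6 F_y A_gv = 123.5 kips → shear yielding governs the shear term.
R_n = 123.5 + 1.0 × 58 × 0.3867 = 146 kips.
Allowable strength R_n/Ω = 146 / 2 = 73 kips.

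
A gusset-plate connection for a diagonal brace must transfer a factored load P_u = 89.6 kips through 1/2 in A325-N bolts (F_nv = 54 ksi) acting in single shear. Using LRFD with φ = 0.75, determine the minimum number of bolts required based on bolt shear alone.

A_b = π·0.5²/4 = 0.1963 in².
Per-bolt design strength φR_n = 0.75 × 54 × 0.1963 × 1 = 7.952 kips.
n ≥ 89.6 / 7.952 = 11.27 → use 12 bolts.

12 bolts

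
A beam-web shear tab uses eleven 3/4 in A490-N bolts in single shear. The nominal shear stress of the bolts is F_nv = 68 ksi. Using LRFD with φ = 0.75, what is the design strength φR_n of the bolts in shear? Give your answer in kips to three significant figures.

A_b = π × 0.75² / 4 = 0.4418 in².
R_n = F_nv · A_b · n · n_s = 68 × 0.4418 × 11 × 1 = 330.5 kips.
Design strength φR_n = 0.75 × 330.5 = 248 kips.

248 kips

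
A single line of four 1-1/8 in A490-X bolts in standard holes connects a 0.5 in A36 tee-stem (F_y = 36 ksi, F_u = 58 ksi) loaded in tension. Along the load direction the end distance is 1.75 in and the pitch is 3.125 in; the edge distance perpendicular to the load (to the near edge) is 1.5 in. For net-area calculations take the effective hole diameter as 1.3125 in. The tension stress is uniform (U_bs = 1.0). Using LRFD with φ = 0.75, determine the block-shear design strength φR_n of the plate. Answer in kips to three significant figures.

Shear plane L_v = 1.75 + 3·3.125 = 11.12 in; A_gv = 11.12 × 0.5 = 5.562 in².
A_nv = (11.12 − 3.5·1.3125) × 0.5 = 3.266 in².
A_nt = (1.5 − 0.5·1.3125) × 0.5 = 0.4219 in².
0.6 F_u A_nv = 113.6 kips; 0.6 F_y A_gv = 120.1 kips → shear rupture governs the shear term.
R_n = 113.6 + 1.0 × 58 × 0.4219 = 138.1 kips.
Design strength φR_n = 0.75 × 138.1 = 104 kips.

104 kips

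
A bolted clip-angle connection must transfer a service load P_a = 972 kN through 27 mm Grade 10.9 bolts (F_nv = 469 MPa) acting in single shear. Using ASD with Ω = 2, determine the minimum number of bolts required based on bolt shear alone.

8 bolts

A_b = π·27²/4 = 572.6 mm².
Per-bolt allowable strength R_n/Ω = 469 × 572.6 × 1 / 1000 / 2 = 134.3 kN.
n ≥ 972 / 134.3 = 7.239 → use 8 bolts.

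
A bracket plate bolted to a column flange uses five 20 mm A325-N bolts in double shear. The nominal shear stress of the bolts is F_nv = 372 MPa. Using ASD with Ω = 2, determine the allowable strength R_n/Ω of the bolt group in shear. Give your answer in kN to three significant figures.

584 kN

A_b = π × 20² / 4 = 314.2 mm².
R_n = F_nv · A_b · n · n_s = 372 × 314.2 × 5 × 2 / 1000 = 1169 kN.
Allowable strength R_n/Ω = 1169 / 2 = 584 kN.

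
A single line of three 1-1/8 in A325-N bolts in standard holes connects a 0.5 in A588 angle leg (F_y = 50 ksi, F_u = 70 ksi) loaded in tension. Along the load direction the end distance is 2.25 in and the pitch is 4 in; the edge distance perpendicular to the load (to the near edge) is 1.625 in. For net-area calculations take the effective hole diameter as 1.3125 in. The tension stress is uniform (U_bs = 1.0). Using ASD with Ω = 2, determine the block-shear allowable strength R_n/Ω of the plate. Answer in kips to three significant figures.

90.1 kips

Shear plane L_v = 2.25 + 2·4 = 10.25 in; A_gv = 10.25 × 0.5 = 5.125 in².
A_nv = (10.25 − 2.5·1.3125) × 0.5 = 3.484 in².
A_nt = (1.625 − 0.5·1.3125) × 0.5 = 0.4844 in².
0.6 F_u A_nv = 146.3 kips; 0.6 F_y A_gv = 153.8 kips → shear rupture governs the shear term.
R_n = 146.3 + 1.0 × 70 × 0.4844 = 180.2 kips.
Allowable strength R_n/Ω = 180.2 / 2 = 90.1 kips.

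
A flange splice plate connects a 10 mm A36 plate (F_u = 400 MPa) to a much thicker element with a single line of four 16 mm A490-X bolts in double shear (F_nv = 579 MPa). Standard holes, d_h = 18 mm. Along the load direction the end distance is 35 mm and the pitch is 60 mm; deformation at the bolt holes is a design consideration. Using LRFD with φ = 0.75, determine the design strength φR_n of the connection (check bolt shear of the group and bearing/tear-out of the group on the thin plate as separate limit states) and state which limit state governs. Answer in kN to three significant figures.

439 kN (bearing governs)

Bolt shear: A_b = π·16²/4 = 201.1 mm²; R_n = 579 × 201.1 × 4 × 2 / 1000 = 931.3 kN → 0.75 × 931.3 = 698 kN.
Bearing (1.2 l_c t F_u ≤ 2.4 d t F_u): upper limit = 2.4·16·10·400 / 1000 = 153.6 kN.
  Edge l_c = 35 − 18/2 = 26 → r_n = 124.8 kN; interior l_c = 60 − 18 = 42 → r_n = 153.6 kN.
  R_n,bearing = 1·124.8 + 3·153.6 = 585.6 kN → 0.75 × 585.6 = 439 kN.
Bearing governs: 439 kN.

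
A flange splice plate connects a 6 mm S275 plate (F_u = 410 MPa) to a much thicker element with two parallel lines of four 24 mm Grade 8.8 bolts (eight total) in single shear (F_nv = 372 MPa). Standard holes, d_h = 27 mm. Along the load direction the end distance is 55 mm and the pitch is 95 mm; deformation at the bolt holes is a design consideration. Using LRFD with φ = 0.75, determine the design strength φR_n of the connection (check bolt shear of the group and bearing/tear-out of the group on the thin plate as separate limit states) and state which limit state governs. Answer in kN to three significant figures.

Bolt shear: A_b = π·24²/4 = 452.4 mm²; R_n = 372 × 452.4 × 8 × 1 / 1000 = 1346 kN → 0.75 × 1346 = 1010 kN.
Bearing (1.2 l_c t F_u ≤ 2.4 d t F_u): upper limit = 2.4·24·6·410 / 1000 = 141.7 kN.
  Edge l_c = 55 − 27/2 = 41.5 → r_n = 122.5 kN; interior l_c = 95 − 27 = 68 → r_n = 141.7 kN.
  R_n,bearing = 2·122.5 + 6·141.7 = 1095 kN → 0.75 × 1095 = 821 kN.
Bearing governs: 821 kN.

821 kN (bearing governs)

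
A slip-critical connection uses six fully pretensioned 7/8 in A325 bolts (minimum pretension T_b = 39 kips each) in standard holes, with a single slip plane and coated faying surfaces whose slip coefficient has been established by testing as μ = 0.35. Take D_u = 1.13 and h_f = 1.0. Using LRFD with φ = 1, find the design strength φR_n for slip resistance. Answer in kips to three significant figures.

R_n = μ · D_u · h_f · T_b · n_s · n_b = 0.35 × 1.13 × 1.0 × 39 × 1 × 6 = 92.55 kips.
Design strength φR_n = 1 × 92.55 = 92.5 kips.

92.5 kips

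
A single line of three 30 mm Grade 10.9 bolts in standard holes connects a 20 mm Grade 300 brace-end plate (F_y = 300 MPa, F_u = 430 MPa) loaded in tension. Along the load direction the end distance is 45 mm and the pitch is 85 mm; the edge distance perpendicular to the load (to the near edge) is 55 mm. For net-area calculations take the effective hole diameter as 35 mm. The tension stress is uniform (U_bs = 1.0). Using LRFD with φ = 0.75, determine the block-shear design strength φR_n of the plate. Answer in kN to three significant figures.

Shear plane L_v = 45 + 2·85 = 215 mm; A_gv = 215 × 20 = 4300 mm².
A_nv = (215 − 2.5·35) × 20 = 2550 mm².
A_nt = (55 − 0.5·35) × 20 = 750 mm².
0.6 F_u A_nv = 657.9 kN; 0.6 F_y A_gv = 774 kN → shear rupture governs the shear term.
R_n = 657.9 + 1.0 × 430 × 750 / 1000 = 980.4 kN.
Design strength φR_n = 0.75 × 980.4 = 735 kN.

735 kN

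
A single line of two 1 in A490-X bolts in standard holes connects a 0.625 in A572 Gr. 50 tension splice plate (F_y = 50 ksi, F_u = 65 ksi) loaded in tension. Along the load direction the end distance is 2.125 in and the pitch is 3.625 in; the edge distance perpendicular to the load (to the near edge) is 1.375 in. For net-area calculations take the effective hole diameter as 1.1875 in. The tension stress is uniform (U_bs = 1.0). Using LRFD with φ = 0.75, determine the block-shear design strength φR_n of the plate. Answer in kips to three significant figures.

Shear plane L_v = 2.125 + 1·3.625 = 5.75 in; A_gv = 5.75 × 0.625 = 3.594 in².
A_nv = (5.75 − 1.5·1.1875) × 0.625 = 2.48 in².
A_nt = (1.375 − 0.5·1.1875) × 0.625 = 0.4883 in².
0.6 F_u A_nv = 96.74 kips; 0.6 F_y A_gv = 107.8 kips → shear rupture governs the shear term.
R_n = 96.74 + 1.0 × 65 × 0.4883 = 128.5 kips.
Design strength φR_n = 0.75 × 128.5 = 96.4 kips.

96.4 kips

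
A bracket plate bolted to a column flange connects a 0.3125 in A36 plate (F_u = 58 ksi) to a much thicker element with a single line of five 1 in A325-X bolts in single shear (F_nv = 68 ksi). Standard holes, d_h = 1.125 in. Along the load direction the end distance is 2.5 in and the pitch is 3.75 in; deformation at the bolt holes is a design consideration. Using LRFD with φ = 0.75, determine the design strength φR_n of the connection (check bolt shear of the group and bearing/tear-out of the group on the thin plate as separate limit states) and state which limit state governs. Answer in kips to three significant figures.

Bolt shear: A_b = π·1²/4 = 0.7854 in²; R_n = 68 × 0.7854 × 5 × 1 = 267 kips → 0.75 × 267 = 200 kips.
Bearing (1.2 l_c t F_u ≤ 2.4 d t F_u): upper limit = 2.4·1·0.3125·58 = 43.5 kips.
  Edge l_c = 2.5 − 1.125/2 = 1.938 → r_n = 42.14 kips; interior l_c = 3.75 − 1.125 = 2.625 → r_n = 43.5 kips.
  R_n,bearing = 1·42.14 + 4·43.5 = 216.1 kips → 0.75 × 216.1 = 162 kips.
Bearing governs: 162 kips.

162 kips (bearing governs)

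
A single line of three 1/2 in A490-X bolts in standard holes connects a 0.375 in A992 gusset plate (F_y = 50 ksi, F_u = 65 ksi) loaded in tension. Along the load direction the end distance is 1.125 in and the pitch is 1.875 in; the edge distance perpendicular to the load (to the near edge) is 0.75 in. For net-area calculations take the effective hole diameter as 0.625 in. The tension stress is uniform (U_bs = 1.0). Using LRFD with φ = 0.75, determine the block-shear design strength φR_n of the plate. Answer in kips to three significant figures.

44.3 kips

Shear plane L_v = 1.125 + 2·1.875 = 4.875 in; A_gv = 4.875 × 0.375 = 1.828 in².
A_nv = (4.875 − 2.5·0.625) × 0.375 = 1.242 in².
A_nt = (0.75 − 0.5·0.625) × 0.375 = 0.1641 in².
0.6 F_u A_nv = 48.45 kips; 0.6 F_y A_gv = 54.84 kips → shear rupture governs the shear term.
R_n = 48.45 + 1.0 × 65 × 0.1641 = 59.11 kips.
Design strength φR_n = 0.75 × 59.11 = 44.3 kips.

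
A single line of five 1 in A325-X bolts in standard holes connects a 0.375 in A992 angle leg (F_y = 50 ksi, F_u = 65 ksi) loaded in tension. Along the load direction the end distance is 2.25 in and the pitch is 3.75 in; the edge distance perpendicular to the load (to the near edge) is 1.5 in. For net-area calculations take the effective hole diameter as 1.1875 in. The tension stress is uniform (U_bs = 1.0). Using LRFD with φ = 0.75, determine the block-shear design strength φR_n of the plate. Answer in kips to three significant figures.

Shear plane L_v = 2.25 + 4·3.75 = 17.25 in; A_gv = 17.25 × 0.375 = 6.469 in².
A_nv = (17.25 − 4.5·1.1875) × 0.375 = 4.465 in².
A_nt = (1.5 − 0.5·1.1875) × 0.375 = 0.3398 in².
0.6 F_u A_nv = 174.1 kips; 0.6 F_y A_gv = 194.1 kips → shear rupture governs the shear term.
R_n = 174.1 + 1.0 × 65 × 0.3398 = 196.2 kips.
Design strength φR_n = 0.75 × 196.2 = 147 kips.

147 kips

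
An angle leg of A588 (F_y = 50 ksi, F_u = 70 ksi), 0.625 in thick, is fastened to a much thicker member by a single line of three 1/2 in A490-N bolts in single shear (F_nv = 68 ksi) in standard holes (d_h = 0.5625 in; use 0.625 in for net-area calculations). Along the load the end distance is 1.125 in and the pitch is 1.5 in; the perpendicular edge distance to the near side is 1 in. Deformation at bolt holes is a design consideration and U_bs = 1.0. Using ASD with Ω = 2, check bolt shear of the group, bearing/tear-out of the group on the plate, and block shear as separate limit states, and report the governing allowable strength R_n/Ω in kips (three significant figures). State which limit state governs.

20 kips (bolt shear governs)

Bolt shear: A_b = π·0.5²/4 = 0.1963 in²; R_n = 68 × 0.1963 × 3 × 1 = 40.06 kips → 40.06 / 2 = 20 kips.
Bearing: edge l_c = 0.8438, r_n = 44.3 kips; interior l_c = 0.9375, r_n = 49.22 kips; R_n = 44.3 + 2·49.22 = 142.7 kips → 71.4 kips.
Block shear: A_gv = 2.578, A_nv = 1.602, A_nt = 0.4297 in²; R_n = min(0.6F_uA_nv, 0.6F_yA_gv) + U_bs·F_u·A_nt = 97.34 kips → 48.7 kips.
Bolt shear governs: 20 kips.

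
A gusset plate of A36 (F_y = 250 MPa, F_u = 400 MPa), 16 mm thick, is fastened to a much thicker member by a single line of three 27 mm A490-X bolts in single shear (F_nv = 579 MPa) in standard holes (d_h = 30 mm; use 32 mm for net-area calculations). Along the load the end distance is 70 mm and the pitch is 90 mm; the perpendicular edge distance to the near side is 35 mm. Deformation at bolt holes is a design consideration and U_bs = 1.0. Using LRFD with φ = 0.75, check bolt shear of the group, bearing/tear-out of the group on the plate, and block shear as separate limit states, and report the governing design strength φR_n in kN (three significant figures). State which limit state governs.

Bolt shear: A_b = π·27²/4 = 572.6 mm²; R_n = 579 × 572.6 × 3 × 1 / 1000 = 994.5 kN → 0.75 × 994.5 = 746 kN.
Bearing: edge l_c = 55, r_n = 414.7 kN; interior l_c = 60, r_n = 414.7 kN; R_n = 414.7 + 2·414.7 = 1244 kN → 933 kN.
Block shear: A_gv = 4000, A_nv = 2720, A_nt = 304 mm²; R_n = min(0.6F_uA_nv, 0.6F_yA_gv) + U_bs·F_u·A_nt = 721.6 kN → 541 kN.
Block shear governs: 541 kN.

541 kN (block shear governs)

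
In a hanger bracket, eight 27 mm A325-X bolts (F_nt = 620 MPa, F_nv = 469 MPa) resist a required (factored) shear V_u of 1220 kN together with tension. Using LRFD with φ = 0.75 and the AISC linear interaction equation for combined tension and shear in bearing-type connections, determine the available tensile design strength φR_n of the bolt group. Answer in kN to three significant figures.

1160 kN

A_b = π·27²/4 = 572.6 mm²; f_rv = 1220 × 1000 / (8 × 572.6) = 266.3 MPa.
F'_nt = 1.3 F_nt − (F_nt / φF_nv) f_rv = 1.3·620 − (620/(0.75·469))·266.3 = 336.5 MPa, capped at F_nt → F'_nt = 336.5 MPa.
R_n = F'_nt · A_b · n = 336.5 × 572.6 × 8 / 1000 = 1541 kN.
Design strength φR_n = 0.75 × 1541 = 1160 kN.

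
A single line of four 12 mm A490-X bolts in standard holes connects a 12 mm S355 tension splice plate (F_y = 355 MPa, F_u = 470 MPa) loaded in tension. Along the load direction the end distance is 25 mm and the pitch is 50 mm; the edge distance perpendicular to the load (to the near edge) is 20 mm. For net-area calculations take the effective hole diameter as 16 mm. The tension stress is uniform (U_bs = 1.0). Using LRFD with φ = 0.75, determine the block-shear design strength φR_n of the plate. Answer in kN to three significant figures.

353 kN

Shear plane L_v = 25 + 3·50 = 175 mm; A_gv = 175 × 12 = 2100 mm².
A_nv = (175 − 3.5·16) × 12 = 1428 mm².
A_nt = (20 − 0.5·16) × 12 = 144 mm².
0.6 F_u A_nv = 402.7 kN; 0.6 F_y A_gv = 447.3 kN → shear rupture governs the shear term.
R_n = 402.7 + 1.0 × 470 × 144 / 1000 = 470.4 kN.
Design strength φR_n = 0.75 × 470.4 = 353 kN.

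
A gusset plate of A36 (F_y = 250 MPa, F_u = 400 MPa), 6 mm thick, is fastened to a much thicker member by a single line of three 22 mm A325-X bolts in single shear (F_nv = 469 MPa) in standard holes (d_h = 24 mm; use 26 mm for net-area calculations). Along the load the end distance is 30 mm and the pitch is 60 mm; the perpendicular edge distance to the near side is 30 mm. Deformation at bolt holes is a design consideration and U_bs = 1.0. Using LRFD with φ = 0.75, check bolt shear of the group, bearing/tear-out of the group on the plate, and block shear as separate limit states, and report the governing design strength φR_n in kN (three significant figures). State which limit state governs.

Bolt shear: A_b = π·22²/4 = 380.1 mm²; R_n = 469 × 380.1 × 3 × 1 / 1000 = 534.8 kN → 0.75 × 534.8 = 401 kN.
Bearing: edge l_c = 18, r_n = 51.84 kN; interior l_c = 36, r_n = 103.7 kN; R_n = 51.84 + 2·103.7 = 259.2 kN → 194 kN.
Block shear: A_gv = 900, A_nv = 510, A_nt = 102 mm²; R_n = min(0.6F_uA_nv, 0.6F_yA_gv) + U_bs·F_u·A_nt = 163.2 kN → 122 kN.
Block shear governs: 122 kN.

122 kN (block shear governs)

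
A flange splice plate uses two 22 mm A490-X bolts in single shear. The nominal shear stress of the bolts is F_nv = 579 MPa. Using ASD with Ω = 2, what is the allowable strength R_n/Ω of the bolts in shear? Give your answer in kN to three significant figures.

220 kN

A_b = π × 22² / 4 = 380.1 mm².
R_n = F_nv · A_b · n · n_s = 579 × 380.1 × 2 × 1 / 1000 = 440.2 kN.
Allowable strength R_n/Ω = 440.2 / 2 = 220 kN.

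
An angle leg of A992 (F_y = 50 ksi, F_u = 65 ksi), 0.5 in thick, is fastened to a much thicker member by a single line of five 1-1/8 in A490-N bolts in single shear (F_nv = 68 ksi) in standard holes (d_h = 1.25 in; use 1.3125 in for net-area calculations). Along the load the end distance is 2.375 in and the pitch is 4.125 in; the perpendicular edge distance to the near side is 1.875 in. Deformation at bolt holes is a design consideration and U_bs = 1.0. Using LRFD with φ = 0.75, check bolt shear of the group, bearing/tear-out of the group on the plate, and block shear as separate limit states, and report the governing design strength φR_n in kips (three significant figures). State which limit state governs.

219 kips (block shear governs)

Bolt shear: A_b = π·1.125²/4 = 0.994 in²; R_n = 68 × 0.994 × 5 × 1 = 338 kips → 0.75 × 338 = 253 kips.
Bearing: edge l_c = 1.75, r_n = 68.25 kips; interior l_c = 2.875, r_n = 87.75 kips; R_n = 68.25 + 4·87.75 = 419.2 kips → 314 kips.
Block shear: A_gv = 9.438, A_nv = 6.484, A_nt = 0.6094 in²; R_n = min(0.6F_uA_nv, 0.6F_yA_gv) + U_bs·F_u·A_nt = 292.5 kips → 219 kips.
Block shear governs: 219 kips.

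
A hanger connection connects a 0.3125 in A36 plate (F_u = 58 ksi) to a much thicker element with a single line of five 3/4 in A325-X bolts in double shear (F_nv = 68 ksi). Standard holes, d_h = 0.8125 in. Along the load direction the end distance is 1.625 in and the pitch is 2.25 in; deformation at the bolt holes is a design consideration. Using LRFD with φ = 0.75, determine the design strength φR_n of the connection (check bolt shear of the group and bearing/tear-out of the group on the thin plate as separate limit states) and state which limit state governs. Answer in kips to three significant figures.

Bolt shear: A_b = π·0.75²/4 = 0.4418 in²; R_n = 68 × 0.4418 × 5 × 2 = 300.4 kips → 0.75 × 300.4 = 225 kips.
Bearing (1.2 l_c t F_u ≤ 2.4 d t F_u): upper limit = 2.4·0.75·0.3125·58 = 32.62 kips.
  Edge l_c = 1.625 − 0.8125/2 = 1.219 → r_n = 26.51 kips; interior l_c = 2.25 − 0.8125 = 1.438 → r_n = 31.27 kips.
  R_n,bearing = 1·26.51 + 4·31.27 = 151.6 kips → 0.75 × 151.6 = 114 kips.
Bearing governs: 114 kips.

114 kips (bearing governs)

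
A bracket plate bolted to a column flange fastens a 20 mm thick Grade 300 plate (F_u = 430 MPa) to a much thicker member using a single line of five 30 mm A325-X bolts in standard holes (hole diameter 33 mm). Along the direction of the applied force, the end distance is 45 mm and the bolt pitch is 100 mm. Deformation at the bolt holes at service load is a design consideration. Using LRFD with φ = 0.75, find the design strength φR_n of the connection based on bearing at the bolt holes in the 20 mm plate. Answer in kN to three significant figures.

2080 kN

Per bolt r_n = 1.2 l_c t F_u ≤ 2.4 d t F_u; upper limit = 2.4 × 30 × 20 × 430 / 1000 = 619.2 kN.
Edge bolt: l_c = 45 − 33/2 = 28.5 mm → 1.2 × 28.5 × 20 × 430 / 1000 = 294.1 → r_n = 294.1 kN.
Interior bolts: l_c = 100 − 33 = 67 mm → 1.2 × 67 × 20 × 430 / 1000 = 691.4 → r_n = 619.2 kN.
R_n = 1 × 294.1 + 4 × 619.2 = 2771 kN.
Design strength φR_n = 0.75 × 2771 = 2080 kN.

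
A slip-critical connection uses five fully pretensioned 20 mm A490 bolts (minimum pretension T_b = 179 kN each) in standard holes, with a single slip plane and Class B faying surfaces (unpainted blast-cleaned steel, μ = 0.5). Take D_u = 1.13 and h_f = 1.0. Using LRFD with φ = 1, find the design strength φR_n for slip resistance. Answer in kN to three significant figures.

506 kN

R_n = μ · D_u · h_f · T_b · n_s · n_b = 0.5 × 1.13 × 1.0 × 179 × 1 × 5 = 505.7 kN.
Design strength φR_n = 1 × 505.7 = 506 kN.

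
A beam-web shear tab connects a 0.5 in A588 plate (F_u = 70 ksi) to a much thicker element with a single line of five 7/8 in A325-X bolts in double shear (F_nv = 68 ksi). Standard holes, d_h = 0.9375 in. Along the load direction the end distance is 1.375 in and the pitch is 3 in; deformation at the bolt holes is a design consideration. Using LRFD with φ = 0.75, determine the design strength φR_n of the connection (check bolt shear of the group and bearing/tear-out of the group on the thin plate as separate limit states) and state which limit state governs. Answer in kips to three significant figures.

249 kips (bearing governs)

Bolt shear: A_b = π·0.875²/4 = 0.6013 in²; R_n = 68 × 0.6013 × 5 × 2 = 408.9 kips → 0.75 × 408.9 = 307 kips.
Bearing (1.2 l_c t F_u ≤ 2.4 d t F_u): upper limit = 2.4·0.875·0.5·70 = 73.5 kips.
  Edge l_c = 1.375 − 0.9375/2 = 0.9062 → r_n = 38.06 kips; interior l_c = 3 − 0.9375 = 2.062 → r_n = 73.5 kips.
  R_n,bearing = 1·38.06 + 4·73.5 = 332.1 kips → 0.75 × 332.1 = 249 kips.
Bearing governs: 249 kips.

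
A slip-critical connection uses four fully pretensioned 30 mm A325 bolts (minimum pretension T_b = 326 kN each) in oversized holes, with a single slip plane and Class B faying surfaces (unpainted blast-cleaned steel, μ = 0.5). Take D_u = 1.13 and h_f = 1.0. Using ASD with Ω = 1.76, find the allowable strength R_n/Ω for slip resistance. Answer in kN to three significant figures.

419 kN

R_n = μ · D_u · h_f · T_b · n_s · n_b = 0.5 × 1.13 × 1.0 × 326 × 1 × 4 = 736.8 kN.
Allowable strength R_n/Ω = 736.8 / 1.76 = 419 kN.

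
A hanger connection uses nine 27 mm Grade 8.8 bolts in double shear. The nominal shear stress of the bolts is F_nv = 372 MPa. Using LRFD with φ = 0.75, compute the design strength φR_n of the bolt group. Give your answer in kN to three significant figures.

A_b = π × 27² / 4 = 572.6 mm².
R_n = F_nv · A_b · n · n_s = 372 × 572.6 × 9 × 2 / 1000 = 3834 kN.
Design strength φR_n = 0.75 × 3834 = 2880 kN.

2880 kN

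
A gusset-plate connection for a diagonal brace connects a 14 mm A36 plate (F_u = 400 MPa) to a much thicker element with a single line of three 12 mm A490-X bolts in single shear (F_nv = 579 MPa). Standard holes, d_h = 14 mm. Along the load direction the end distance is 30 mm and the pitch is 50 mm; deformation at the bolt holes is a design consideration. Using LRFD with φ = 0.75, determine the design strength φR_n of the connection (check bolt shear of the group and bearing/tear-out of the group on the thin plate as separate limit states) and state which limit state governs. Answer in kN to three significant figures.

147 kN (bolt shear governs)

Bolt shear: A_b = π·12²/4 = 113.1 mm²; R_n = 579 × 113.1 × 3 × 1 / 1000 = 196.5 kN → 0.75 × 196.5 = 147 kN.
Bearing (1.2 l_c t F_u ≤ 2.4 d t F_u): upper limit = 2.4·12·14·400 / 1000 = 161.3 kN.
  Edge l_c = 30 − 14/2 = 23 → r_n = 154.6 kN; interior l_c = 50 − 14 = 36 → r_n = 161.3 kN.
  R_n,bearing = 1·154.6 + 2·161.3 = 477.1 kN → 0.75 × 477.1 = 358 kN.
Bolt shear governs: 147 kN.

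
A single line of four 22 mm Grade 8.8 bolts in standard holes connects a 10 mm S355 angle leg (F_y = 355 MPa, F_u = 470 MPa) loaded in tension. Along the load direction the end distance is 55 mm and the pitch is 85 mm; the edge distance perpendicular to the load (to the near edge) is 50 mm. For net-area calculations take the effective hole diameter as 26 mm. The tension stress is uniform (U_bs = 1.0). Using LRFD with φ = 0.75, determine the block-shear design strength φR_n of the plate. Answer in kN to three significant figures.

Shear plane L_v = 55 + 3·85 = 310 mm; A_gv = 310 × 10 = 3100 mm².
A_nv = (310 − 3.5·26) × 10 = 2190 mm².
A_nt = (50 − 0.5·26) × 10 = 370 mm².
0.6 F_u A_nv = 617.6 kN; 0.6 F_y A_gv = 660.3 kN → shear rupture governs the shear term.
R_n = 617.6 + 1.0 × 470 × 370 / 1000 = 791.5 kN.
Design strength φR_n = 0.75 × 791.5 = 594 kN.

594 kN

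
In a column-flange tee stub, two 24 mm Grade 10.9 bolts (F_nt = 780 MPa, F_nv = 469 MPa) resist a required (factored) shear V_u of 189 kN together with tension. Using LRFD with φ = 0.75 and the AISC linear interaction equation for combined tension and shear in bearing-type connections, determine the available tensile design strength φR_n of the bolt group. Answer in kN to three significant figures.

A_b = π·24²/4 = 452.4 mm²; f_rv = 189 × 1000 / (2 × 452.4) = 208.9 MPa.
F'_nt = 1.3 F_nt − (F_nt / φF_nv) f_rv = 1.3·780 − (780/(0.75·469))·208.9 = 550.8 MPa, capped at F_nt → F'_nt = 550.8 MPa.
R_n = F'_nt · A_b · n = 550.8 × 452.4 × 2 / 1000 = 498.3 kN.
Design strength φR_n = 0.75 × 498.3 = 374 kN.

374 kN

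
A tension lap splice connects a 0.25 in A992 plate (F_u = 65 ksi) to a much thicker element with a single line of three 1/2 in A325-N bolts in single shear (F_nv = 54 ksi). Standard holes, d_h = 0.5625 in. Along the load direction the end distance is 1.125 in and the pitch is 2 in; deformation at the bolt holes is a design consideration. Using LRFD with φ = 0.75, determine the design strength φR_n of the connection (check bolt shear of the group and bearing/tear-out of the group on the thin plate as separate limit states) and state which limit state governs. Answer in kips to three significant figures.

Bolt shear: A_b = π·0.5²/4 = 0.1963 in²; R_n = 54 × 0.1963 × 3 × 1 = 31.81 kips → 0.75 × 31.81 = 23.9 kips.
Bearing (1.2 l_c t F_u ≤ 2.4 d t F_u): upper limit = 2.4·0.5·0.25·65 = 19.5 kips.
  Edge l_c = 1.125 − 0.5625/2 = 0.8438 → r_n = 16.45 kips; interior l_c = 2 − 0.5625 = 1.438 → r_n = 19.5 kips.
  R_n,bearing = 1·16.45 + 2·19.5 = 55.45 kips → 0.75 × 55.45 = 41.6 kips.
Bolt shear governs: 23.9 kips.

23.9 kips (bolt shear governs)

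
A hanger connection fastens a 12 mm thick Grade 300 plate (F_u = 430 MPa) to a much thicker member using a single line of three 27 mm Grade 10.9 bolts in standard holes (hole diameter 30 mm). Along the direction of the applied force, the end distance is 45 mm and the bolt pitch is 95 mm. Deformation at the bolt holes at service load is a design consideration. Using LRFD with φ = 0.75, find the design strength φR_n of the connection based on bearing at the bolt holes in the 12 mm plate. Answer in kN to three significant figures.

Per bolt r_n = 1.2 l_c t F_u ≤ 2.4 d t F_u; upper limit = 2.4 × 27 × 12 × 430 / 1000 = 334.4 kN.
Edge bolt: l_c = 45 − 30/2 = 30 mm → 1.2 × 30 × 12 × 430 / 1000 = 185.8 → r_n = 185.8 kN.
Interior bolts: l_c = 95 − 30 = 65 mm → 1.2 × 65 × 12 × 430 / 1000 = 402.5 → r_n = 334.4 kN.
R_n = 1 × 185.8 + 2 × 334.4 = 854.5 kN.
Design strength φR_n = 0.75 × 854.5 = 641 kN.

641 kN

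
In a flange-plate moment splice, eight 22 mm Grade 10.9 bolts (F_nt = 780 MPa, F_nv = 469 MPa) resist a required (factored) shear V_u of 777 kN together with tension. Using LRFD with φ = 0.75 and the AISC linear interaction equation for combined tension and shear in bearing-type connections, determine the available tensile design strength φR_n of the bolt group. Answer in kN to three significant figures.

1020 kN

A_b = π·22²/4 = 380.1 mm²; f_rv = 777 × 1000 / (8 × 380.1) = 255.5 MPa.
F'_nt = 1.3 F_nt − (F_nt / φF_nv) f_rv = 1.3·780 − (780/(0.75·469))·255.5 = 447.4 MPa, capped at F_nt → F'_nt = 447.4 MPa.
R_n = F'_nt · A_b · n = 447.4 × 380.1 × 8 / 1000 = 1361 kN.
Design strength φR_n = 0.75 × 1361 = 1020 kN.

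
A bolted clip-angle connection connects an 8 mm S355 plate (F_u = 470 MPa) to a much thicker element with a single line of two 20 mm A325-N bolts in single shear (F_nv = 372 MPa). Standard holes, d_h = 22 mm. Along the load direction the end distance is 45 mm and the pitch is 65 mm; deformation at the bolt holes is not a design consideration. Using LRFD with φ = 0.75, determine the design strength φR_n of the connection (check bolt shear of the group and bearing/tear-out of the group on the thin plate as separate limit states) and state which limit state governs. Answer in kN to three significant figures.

175 kN (bolt shear governs)

Bolt shear: A_b = π·20²/4 = 314.2 mm²; R_n = 372 × 314.2 × 2 × 1 / 1000 = 233.7 kN → 0.75 × 233.7 = 175 kN.
Bearing (1.5 l_c t F_u ≤ 3.0 d t F_u): upper limit = 3.0·20·8·470 / 1000 = 225.6 kN.
  Edge l_c = 45 − 22/2 = 34 → r_n = 191.8 kN; interior l_c = 65 − 22 = 43 → r_n = 225.6 kN.
  R_n,bearing = 1·191.8 + 1·225.6 = 417.4 kN → 0.75 × 417.4 = 313 kN.
Bolt shear governs: 175 kN.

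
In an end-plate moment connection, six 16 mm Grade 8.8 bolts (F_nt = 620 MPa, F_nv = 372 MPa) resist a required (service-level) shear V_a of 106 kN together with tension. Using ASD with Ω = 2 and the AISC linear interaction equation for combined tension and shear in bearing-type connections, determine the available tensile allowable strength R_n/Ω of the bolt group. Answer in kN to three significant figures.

310 kN

A_b = π·16²/4 = 201.1 mm²; f_rv = 106 × 1000 / (6 × 201.1) = 87.87 MPa.
F'_nt = 1.3 F_nt − (Ω F_nt / F_nv) f_rv = 1.3·620 − (2·620/372)·87.87 = 513.1 MPa, capped at F_nt → F'_nt = 513.1 MPa.
R_n = F'_nt · A_b · n = 513.1 × 201.1 × 6 / 1000 = 619 kN.
Allowable strength R_n/Ω = 619 / 2 = 310 kN.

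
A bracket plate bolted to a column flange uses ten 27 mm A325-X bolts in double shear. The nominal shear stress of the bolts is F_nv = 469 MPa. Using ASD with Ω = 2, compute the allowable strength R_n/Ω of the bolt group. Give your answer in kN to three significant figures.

2690 kN

A_b = π × 27² / 4 = 572.6 mm².
R_n = F_nv · A_b · n · n_s = 469 × 572.6 × 10 × 2 / 1000 = 5371 kN.
Allowable strength R_n/Ω = 5371 / 2 = 2690 kN.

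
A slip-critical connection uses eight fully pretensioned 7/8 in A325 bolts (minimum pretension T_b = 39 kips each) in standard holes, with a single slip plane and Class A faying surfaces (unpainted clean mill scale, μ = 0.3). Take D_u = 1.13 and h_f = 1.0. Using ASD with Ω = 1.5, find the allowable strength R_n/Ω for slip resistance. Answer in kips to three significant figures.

R_n = μ · D_u · h_f · T_b · n_s · n_b = 0.3 × 1.13 × 1.0 × 39 × 1 × 8 = 105.8 kips.
Allowable strength R_n/Ω = 105.8 / 1.5 = 70.5 kips.

70.5 kips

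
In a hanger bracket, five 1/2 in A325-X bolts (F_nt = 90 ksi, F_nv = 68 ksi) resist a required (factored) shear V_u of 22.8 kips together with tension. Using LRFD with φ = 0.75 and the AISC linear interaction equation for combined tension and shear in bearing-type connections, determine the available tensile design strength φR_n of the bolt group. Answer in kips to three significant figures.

A_b = π·0.5²/4 = 0.1963 in²; f_rv = 22.8 / (5 × 0.1963) = 23.22 ksi.
F'_nt = 1.3 F_nt − (F_nt / φF_nv) f_rv = 1.3·90 − (90/(0.75·68))·23.22 = 76.02 ksi, capped at F_nt → F'_nt = 76.02 ksi.
R_n = F'_nt · A_b · n = 76.02 × 0.1963 × 5 = 74.63 kips.
Design strength φR_n = 0.75 × 74.63 = 56 kips.

56 kips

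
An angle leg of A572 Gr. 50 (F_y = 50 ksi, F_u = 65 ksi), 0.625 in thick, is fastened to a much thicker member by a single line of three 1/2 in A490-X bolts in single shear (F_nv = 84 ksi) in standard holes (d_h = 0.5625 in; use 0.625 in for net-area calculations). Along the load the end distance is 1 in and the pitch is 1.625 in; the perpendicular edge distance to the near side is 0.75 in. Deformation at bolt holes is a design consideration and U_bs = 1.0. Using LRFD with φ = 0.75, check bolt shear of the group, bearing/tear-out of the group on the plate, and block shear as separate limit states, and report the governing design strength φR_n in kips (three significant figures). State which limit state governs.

37.1 kips (bolt shear governs)

Bolt shear: A_b = π·0.5²/4 = 0.1963 in²; R_n = 84 × 0.1963 × 3 × 1 = 49.48 kips → 0.75 × 49.48 = 37.1 kips.
Bearing: edge l_c = 0.7188, r_n = 35.04 kips; interior l_c = 1.062, r_n = 48.75 kips; R_n = 35.04 + 2·48.75 = 132.5 kips → 99.4 kips.
Block shear: A_gv = 2.656, A_nv = 1.68, A_nt = 0.2734 in²; R_n = min(0.6F_uA_nv, 0.6F_yA_gv) + U_bs·F_u·A_nt = 83.28 kips → 62.5 kips.
Bolt shear governs: 37.1 kips.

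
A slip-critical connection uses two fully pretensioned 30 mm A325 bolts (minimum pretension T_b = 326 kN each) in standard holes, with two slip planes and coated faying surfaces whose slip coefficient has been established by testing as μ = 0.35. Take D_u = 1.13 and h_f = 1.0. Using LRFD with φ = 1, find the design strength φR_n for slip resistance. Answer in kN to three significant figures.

R_n = μ · D_u · h_f · T_b · n_s · n_b = 0.35 × 1.13 × 1.0 × 326 × 2 × 2 = 515.7 kN.
Design strength φR_n = 1 × 515.7 = 516 kN.

516 kN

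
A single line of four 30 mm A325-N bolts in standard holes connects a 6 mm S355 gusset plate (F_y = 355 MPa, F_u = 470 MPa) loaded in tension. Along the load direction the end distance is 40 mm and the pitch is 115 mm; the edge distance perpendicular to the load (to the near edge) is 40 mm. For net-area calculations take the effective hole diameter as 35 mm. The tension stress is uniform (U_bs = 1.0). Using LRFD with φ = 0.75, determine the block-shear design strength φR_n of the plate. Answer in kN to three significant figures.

381 kN

Shear plane L_v = 40 + 3·115 = 385 mm; A_gv = 385 × 6 = 2310 mm².
A_nv = (385 − 3.5·35) × 6 = 1575 mm².
A_nt = (40 − 0.5·35) × 6 = 135 mm².
0.6 F_u A_nv = 444.2 kN; 0.6 F_y A_gv = 492 kN → shear rupture governs the shear term.
R_n = 444.2 + 1.0 × 470 × 135 / 1000 = 507.6 kN.
Design strength φR_n = 0.75 × 507.6 = 381 kN.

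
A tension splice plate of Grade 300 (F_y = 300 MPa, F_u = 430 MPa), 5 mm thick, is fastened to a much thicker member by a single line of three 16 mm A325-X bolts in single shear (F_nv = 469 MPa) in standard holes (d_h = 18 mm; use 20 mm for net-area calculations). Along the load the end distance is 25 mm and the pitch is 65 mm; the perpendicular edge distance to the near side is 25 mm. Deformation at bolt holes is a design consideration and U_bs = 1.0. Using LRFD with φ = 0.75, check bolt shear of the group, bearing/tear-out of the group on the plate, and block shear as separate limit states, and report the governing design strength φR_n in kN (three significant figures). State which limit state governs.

Bolt shear: A_b = π·16²/4 = 201.1 mm²; R_n = 469 × 201.1 × 3 × 1 / 1000 = 282.9 kN → 0.75 × 282.9 = 212 kN.
Bearing: edge l_c = 16, r_n = 41.28 kN; interior l_c = 47, r_n = 82.56 kN; R_n = 41.28 + 2·82.56 = 206.4 kN → 155 kN.
Block shear: A_gv = 775, A_nv = 525, A_nt = 75 mm²; R_n = min(0.6F_uA_nv, 0.6F_yA_gv) + U_bs·F_u·A_nt = 167.7 kN → 126 kN.
Block shear governs: 126 kN.

126 kN (block shear governs)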